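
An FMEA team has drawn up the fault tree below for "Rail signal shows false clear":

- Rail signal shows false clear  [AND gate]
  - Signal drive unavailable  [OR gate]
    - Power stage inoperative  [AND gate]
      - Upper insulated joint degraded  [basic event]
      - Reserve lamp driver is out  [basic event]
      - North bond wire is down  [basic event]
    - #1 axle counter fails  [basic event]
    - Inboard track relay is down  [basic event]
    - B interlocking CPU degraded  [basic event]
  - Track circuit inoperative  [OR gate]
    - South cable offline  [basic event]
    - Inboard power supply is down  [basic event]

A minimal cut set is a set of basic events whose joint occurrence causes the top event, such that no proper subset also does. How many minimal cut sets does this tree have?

Power stage inoperative [AND]: one cut set from each child combined → 1 × 1 × 1 = 1 cut set(s).
Signal drive unavailable [OR]: union of children's cut sets → 4 cut set(s).
Track circuit inoperative [OR]: union of children's cut sets → 2 cut set(s).
Rail signal shows false clear [AND]: one cut set from each child combined → 4 × 2 = 8 cut set(s).
Minimal cut sets: {North bond wire is down, Reserve lamp driver is out, South cable offline, Upper insulated joint degraded}; {Inboard power supply is down, North bond wire is down, Reserve lamp driver is out, Upper insulated joint degraded}; {#1 axle counter fails, South cable offline}; {#1 axle counter fails, Inboard power supply is down}; {Inboard track relay is down, South cable offline}; {Inboard power supply is down, Inboard track relay is down}; {B interlocking CPU degraded, South cable offline}; {B interlocking CPU degraded, Inboard power supply is down}.

8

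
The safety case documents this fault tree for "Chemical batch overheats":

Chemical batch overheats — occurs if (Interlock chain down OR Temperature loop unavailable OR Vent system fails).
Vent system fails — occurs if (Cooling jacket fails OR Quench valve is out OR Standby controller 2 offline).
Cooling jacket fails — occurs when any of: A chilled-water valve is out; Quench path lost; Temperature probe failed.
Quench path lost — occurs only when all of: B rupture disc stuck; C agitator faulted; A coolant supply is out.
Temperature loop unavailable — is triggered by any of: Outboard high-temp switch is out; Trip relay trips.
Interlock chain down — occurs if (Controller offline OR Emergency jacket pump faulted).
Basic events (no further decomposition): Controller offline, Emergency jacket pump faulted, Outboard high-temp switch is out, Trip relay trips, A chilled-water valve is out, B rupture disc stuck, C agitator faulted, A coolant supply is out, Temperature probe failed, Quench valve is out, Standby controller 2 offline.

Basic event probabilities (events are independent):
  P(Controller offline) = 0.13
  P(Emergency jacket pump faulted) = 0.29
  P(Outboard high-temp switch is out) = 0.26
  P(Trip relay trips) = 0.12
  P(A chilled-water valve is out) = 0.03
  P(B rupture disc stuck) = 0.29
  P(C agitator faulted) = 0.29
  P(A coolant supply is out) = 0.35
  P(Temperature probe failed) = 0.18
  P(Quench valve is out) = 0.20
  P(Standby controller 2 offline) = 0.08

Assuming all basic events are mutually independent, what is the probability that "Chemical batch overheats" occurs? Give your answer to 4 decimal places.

0.7715

P(Interlock chain down) [OR] = 1 − (1−0.13) × (1−0.29) = 0.382300
P(Temperature loop unavailable) [OR] = 1 − (1−0.26) × (1−0.12) = 0.348800
P(Quench path lost) [AND] = 0.29 × 0.29 × 0.35 = 0.029435
P(Cooling jacket fails) [OR] = 1 − (1−0.03) × (1−0.029435) × (1−0.18) = 0.228013
P(Vent system fails) [OR] = 1 − (1−0.228013) × (1−0.20) × (1−0.08) = 0.431818
P(Chemical batch overheats) [OR] = 1 − (1−0.382300) × (1−0.348800) × (1−0.431818) = 0.771451
Rounded to 4 decimal places: P(Chemical batch overheats) ≈ 0.7715.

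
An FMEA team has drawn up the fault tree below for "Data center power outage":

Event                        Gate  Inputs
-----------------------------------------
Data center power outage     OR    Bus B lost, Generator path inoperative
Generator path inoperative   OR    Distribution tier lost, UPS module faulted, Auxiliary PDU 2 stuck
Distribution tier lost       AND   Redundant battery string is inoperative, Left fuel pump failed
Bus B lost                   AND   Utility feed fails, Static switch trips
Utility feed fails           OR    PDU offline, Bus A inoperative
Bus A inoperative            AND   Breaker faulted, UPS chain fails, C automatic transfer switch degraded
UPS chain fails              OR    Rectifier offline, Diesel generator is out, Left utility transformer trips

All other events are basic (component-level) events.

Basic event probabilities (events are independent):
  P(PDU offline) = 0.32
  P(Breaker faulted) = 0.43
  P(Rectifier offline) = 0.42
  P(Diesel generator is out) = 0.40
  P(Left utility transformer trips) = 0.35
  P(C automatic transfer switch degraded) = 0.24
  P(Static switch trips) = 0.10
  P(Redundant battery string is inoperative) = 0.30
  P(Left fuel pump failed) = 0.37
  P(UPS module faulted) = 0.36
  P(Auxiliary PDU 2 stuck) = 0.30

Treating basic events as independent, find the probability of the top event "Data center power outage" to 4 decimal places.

P(UPS chain fails) [OR] = 1 − (1−0.42) × (1−0.40) × (1−0.35) = 0.773800
P(Bus A inoperative) [AND] = 0.43 × 0.773800 × 0.24 = 0.079856
P(Utility feed fails) [OR] = 1 − (1−0.32) × (1−0.079856) = 0.374302
P(Bus B lost) [AND] = 0.374302 × 0.10 = 0.037430
P(Distribution tier lost) [AND] = 0.30 × 0.37 = 0.111000
P(Generator path inoperative) [OR] = 1 − (1−0.111000) × (1−0.36) × (1−0.30) = 0.601728
P(Data center power outage) [OR] = 1 − (1−0.037430) × (1−0.601728) = 0.616635
Rounded to 4 decimal places: P(Data center power outage) ≈ 0.6166.

0.6166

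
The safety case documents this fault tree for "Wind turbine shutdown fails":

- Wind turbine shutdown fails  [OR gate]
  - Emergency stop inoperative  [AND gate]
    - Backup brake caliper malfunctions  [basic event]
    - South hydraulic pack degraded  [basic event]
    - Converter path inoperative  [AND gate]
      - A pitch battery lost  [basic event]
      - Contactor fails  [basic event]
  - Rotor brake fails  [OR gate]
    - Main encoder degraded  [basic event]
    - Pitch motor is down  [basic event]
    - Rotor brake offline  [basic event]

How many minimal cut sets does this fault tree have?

Converter path inoperative [AND]: one cut set from each child combined → 1 × 1 = 1 cut set(s).
Emergency stop inoperative [AND]: one cut set from each child combined → 1 × 1 × 1 = 1 cut set(s).
Rotor brake fails [OR]: union of children's cut sets → 3 cut set(s).
Wind turbine shutdown fails [OR]: union of children's cut sets → 4 cut set(s).
Minimal cut sets: {A pitch battery lost, Backup brake caliper malfunctions, Contactor fails, South hydraulic pack degraded}; {Main encoder degraded}; {Pitch motor is down}; {Rotor brake offline}.

4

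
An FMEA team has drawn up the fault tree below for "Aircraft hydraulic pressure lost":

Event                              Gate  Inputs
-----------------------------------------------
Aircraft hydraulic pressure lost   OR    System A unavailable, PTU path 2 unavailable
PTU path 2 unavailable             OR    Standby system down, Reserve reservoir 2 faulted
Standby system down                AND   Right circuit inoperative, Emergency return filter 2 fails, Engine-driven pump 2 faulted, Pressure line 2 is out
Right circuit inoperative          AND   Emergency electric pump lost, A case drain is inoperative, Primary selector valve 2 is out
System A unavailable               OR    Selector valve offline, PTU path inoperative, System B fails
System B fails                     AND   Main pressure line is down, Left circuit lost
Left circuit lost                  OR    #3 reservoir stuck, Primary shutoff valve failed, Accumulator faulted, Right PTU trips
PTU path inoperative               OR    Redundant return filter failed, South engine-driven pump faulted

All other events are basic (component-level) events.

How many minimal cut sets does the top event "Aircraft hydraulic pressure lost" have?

PTU path inoperative [OR]: union of children's cut sets → 2 cut set(s).
Left circuit lost [OR]: union of children's cut sets → 4 cut set(s).
System B fails [AND]: one cut set from each child combined → 1 × 4 = 4 cut set(s).
System A unavailable [OR]: union of children's cut sets → 7 cut set(s).
Right circuit inoperative [AND]: one cut set from each child combined → 1 × 1 × 1 = 1 cut set(s).
Standby system down [AND]: one cut set from each child combined → 1 × 1 × 1 × 1 = 1 cut set(s).
PTU path 2 unavailable [OR]: union of children's cut sets → 2 cut set(s).
Aircraft hydraulic pressure lost [OR]: union of children's cut sets → 9 cut set(s).
Minimal cut sets: {Selector valve offline}; {Redundant return filter failed}; {South engine-driven pump faulted}; {#3 reservoir stuck, Main pressure line is down}; {Main pressure line is down, Primary shutoff valve failed}; {Accumulator faulted, Main pressure line is down}; {Main pressure line is down, Right PTU trips}; {A case drain is inoperative, Emergency electric pump lost, Emergency return filter 2 fails, Engine-driven pump 2 faulted, Pressure line 2 is out, Primary selector valve 2 is out}; {Reserve reservoir 2 faulted}.

9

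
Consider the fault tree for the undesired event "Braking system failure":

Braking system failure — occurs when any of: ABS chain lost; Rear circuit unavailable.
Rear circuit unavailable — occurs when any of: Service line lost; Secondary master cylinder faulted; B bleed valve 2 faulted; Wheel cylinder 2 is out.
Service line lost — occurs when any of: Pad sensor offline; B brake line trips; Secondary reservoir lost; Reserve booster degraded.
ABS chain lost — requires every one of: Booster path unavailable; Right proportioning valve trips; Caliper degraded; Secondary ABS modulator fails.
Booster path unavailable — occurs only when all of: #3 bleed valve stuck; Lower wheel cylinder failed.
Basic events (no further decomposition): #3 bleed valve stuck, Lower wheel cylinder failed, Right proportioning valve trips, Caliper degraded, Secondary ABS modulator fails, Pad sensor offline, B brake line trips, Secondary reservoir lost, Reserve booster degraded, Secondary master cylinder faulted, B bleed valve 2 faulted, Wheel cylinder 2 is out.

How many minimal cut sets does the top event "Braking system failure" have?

Booster path unavailable [AND]: one cut set from each child combined → 1 × 1 = 1 cut set(s).
ABS chain lost [AND]: one cut set from each child combined → 1 × 1 × 1 × 1 = 1 cut set(s).
Service line lost [OR]: union of children's cut sets → 4 cut set(s).
Rear circuit unavailable [OR]: union of children's cut sets → 7 cut set(s).
Braking system failure [OR]: union of children's cut sets → 8 cut set(s).
Minimal cut sets: {#3 bleed valve stuck, Caliper degraded, Lower wheel cylinder failed, Right proportioning valve trips, Secondary ABS modulator fails}; {Pad sensor offline}; {B brake line trips}; {Secondary reservoir lost}; {Reserve booster degraded}; {Secondary master cylinder faulted}; {B bleed valve 2 faulted}; {Wheel cylinder 2 is out}.

8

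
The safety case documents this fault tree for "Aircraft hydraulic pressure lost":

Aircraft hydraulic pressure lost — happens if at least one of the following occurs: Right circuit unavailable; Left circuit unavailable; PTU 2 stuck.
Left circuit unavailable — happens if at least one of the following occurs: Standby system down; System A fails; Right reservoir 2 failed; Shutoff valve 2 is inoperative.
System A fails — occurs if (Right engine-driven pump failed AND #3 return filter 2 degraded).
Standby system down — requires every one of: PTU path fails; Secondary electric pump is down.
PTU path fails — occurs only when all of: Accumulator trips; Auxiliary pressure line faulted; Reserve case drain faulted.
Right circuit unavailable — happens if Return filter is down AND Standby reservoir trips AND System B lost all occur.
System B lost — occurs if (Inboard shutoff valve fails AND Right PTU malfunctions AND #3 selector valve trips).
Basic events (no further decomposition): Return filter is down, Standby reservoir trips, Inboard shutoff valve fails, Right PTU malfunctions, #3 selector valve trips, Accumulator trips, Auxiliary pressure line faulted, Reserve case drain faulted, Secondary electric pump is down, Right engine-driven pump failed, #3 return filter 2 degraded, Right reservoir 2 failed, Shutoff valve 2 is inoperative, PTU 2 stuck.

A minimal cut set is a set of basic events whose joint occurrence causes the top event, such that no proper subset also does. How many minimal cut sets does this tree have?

6

System B lost [AND]: one cut set from each child combined → 1 × 1 × 1 = 1 cut set(s).
Right circuit unavailable [AND]: one cut set from each child combined → 1 × 1 × 1 = 1 cut set(s).
PTU path fails [AND]: one cut set from each child combined → 1 × 1 × 1 = 1 cut set(s).
Standby system down [AND]: one cut set from each child combined → 1 × 1 = 1 cut set(s).
System A fails [AND]: one cut set from each child combined → 1 × 1 = 1 cut set(s).
Left circuit unavailable [OR]: union of children's cut sets → 4 cut set(s).
Aircraft hydraulic pressure lost [OR]: union of children's cut sets → 6 cut set(s).
Minimal cut sets: {#3 selector valve trips, Inboard shutoff valve fails, Return filter is down, Right PTU malfunctions, Standby reservoir trips}; {Accumulator trips, Auxiliary pressure line faulted, Reserve case drain faulted, Secondary electric pump is down}; {#3 return filter 2 degraded, Right engine-driven pump failed}; {Right reservoir 2 failed}; {Shutoff valve 2 is inoperative}; {PTU 2 stuck}.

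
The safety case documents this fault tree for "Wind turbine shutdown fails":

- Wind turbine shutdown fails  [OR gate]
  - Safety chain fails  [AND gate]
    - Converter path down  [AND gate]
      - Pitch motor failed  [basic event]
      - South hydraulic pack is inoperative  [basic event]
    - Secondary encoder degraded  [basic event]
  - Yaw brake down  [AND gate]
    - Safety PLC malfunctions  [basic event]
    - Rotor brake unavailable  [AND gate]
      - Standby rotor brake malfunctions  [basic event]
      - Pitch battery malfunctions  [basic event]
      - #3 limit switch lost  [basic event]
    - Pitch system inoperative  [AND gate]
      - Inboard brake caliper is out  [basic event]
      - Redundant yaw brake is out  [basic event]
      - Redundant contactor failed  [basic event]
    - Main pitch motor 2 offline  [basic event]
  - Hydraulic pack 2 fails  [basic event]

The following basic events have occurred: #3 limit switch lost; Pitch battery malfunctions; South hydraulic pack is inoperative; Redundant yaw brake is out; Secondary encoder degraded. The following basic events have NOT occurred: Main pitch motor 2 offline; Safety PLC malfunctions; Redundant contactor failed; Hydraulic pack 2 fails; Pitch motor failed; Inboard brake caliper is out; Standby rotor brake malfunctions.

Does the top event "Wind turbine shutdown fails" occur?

No

Converter path down [AND]: Pitch motor failed=not, South hydraulic pack is inoperative=occurs → not all inputs occur → does not occur.
Safety chain fails [AND]: Converter path down=not, Secondary encoder degraded=occurs → not all inputs occur → does not occur.
Rotor brake unavailable [AND]: Standby rotor brake malfunctions=not, Pitch battery malfunctions=occurs, #3 limit switch lost=occurs → not all inputs occur → does not occur.
Pitch system inoperative [AND]: Inboard brake caliper is out=not, Redundant yaw brake is out=occurs, Redundant contactor failed=not → not all inputs occur → does not occur.
Yaw brake down [AND]: Safety PLC malfunctions=not, Rotor brake unavailable=not, Pitch system inoperative=not, Main pitch motor 2 offline=not → not all inputs occur → does not occur.
Wind turbine shutdown fails [OR]: Safety chain fails=not, Yaw brake down=not, Hydraulic pack 2 fails=not → no input occurs → does not occur.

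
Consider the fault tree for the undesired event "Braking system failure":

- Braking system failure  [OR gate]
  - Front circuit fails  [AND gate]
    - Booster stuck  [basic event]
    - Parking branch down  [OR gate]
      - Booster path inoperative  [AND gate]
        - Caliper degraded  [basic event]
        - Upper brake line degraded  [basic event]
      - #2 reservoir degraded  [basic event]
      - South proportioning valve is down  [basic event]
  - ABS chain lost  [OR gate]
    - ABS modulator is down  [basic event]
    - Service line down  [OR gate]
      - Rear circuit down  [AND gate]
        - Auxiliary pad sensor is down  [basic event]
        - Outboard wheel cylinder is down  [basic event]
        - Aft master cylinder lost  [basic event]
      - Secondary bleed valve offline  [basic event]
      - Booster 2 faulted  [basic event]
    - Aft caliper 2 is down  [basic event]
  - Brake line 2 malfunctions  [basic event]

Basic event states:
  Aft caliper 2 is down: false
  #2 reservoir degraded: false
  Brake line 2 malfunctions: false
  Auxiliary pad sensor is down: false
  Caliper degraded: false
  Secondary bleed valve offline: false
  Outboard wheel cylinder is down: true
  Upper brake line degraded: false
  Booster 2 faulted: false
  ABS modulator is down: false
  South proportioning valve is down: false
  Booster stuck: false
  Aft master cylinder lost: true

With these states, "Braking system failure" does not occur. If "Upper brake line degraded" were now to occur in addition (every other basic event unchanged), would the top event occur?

Counterfactual: set "Upper brake line degraded" to occurred.
Booster path inoperative [AND]: Caliper degraded=not, Upper brake line degraded=occurs → not all inputs occur → does not occur.
Parking branch down [OR]: Booster path inoperative=not, #2 reservoir degraded=not, South proportioning valve is down=not → no input occurs → does not occur.
Front circuit fails [AND]: Booster stuck=not, Parking branch down=not → not all inputs occur → does not occur.
Rear circuit down [AND]: Auxiliary pad sensor is down=not, Outboard wheel cylinder is down=occurs, Aft master cylinder lost=occurs → not all inputs occur → does not occur.
Service line down [OR]: Rear circuit down=not, Secondary bleed valve offline=not, Booster 2 faulted=not → no input occurs → does not occur.
ABS chain lost [OR]: ABS modulator is down=not, Service line down=not, Aft caliper 2 is down=not → no input occurs → does not occur.
Braking system failure [OR]: Front circuit fails=not, ABS chain lost=not, Brake line 2 malfunctions=not → no input occurs → does not occur.

No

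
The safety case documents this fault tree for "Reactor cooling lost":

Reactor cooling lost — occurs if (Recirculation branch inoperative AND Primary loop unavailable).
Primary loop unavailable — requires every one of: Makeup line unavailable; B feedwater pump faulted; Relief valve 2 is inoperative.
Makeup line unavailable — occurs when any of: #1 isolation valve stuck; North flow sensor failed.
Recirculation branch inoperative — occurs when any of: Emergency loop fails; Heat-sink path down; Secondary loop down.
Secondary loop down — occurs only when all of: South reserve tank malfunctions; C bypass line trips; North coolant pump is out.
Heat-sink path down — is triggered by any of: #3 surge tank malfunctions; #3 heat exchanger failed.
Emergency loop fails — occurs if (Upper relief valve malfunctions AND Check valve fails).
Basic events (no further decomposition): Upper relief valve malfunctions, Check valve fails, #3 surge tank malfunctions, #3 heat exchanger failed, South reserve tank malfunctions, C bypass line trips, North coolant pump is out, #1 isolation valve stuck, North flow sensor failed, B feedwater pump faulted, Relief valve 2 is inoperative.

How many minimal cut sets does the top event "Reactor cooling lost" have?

Emergency loop fails [AND]: one cut set from each child combined → 1 × 1 = 1 cut set(s).
Heat-sink path down [OR]: union of children's cut sets → 2 cut set(s).
Secondary loop down [AND]: one cut set from each child combined → 1 × 1 × 1 = 1 cut set(s).
Recirculation branch inoperative [OR]: union of children's cut sets → 4 cut set(s).
Makeup line unavailable [OR]: union of children's cut sets → 2 cut set(s).
Primary loop unavailable [AND]: one cut set from each child combined → 2 × 1 × 1 = 2 cut set(s).
Reactor cooling lost [AND]: one cut set from each child combined → 4 × 2 = 8 cut set(s).
Minimal cut sets: {#1 isolation valve stuck, B feedwater pump faulted, Check valve fails, Relief valve 2 is inoperative, Upper relief valve malfunctions}; {B feedwater pump faulted, Check valve fails, North flow sensor failed, Relief valve 2 is inoperative, Upper relief valve malfunctions}; {#1 isolation valve stuck, #3 surge tank malfunctions, B feedwater pump faulted, Relief valve 2 is inoperative}; {#3 surge tank malfunctions, B feedwater pump faulted, North flow sensor failed, Relief valve 2 is inoperative}; {#1 isolation valve stuck, #3 heat exchanger failed, B feedwater pump faulted, Relief valve 2 is inoperative}; {#3 heat exchanger failed, B feedwater pump faulted, North flow sensor failed, Relief valve 2 is inoperative}; {#1 isolation valve stuck, B feedwater pump faulted, C bypass line trips, North coolant pump is out, Relief valve 2 is inoperative, South reserve tank malfunctions}; {B feedwater pump faulted, C bypass line trips, North coolant pump is out, North flow sensor failed, Relief valve 2 is inoperative, South reserve tank malfunctions}.

8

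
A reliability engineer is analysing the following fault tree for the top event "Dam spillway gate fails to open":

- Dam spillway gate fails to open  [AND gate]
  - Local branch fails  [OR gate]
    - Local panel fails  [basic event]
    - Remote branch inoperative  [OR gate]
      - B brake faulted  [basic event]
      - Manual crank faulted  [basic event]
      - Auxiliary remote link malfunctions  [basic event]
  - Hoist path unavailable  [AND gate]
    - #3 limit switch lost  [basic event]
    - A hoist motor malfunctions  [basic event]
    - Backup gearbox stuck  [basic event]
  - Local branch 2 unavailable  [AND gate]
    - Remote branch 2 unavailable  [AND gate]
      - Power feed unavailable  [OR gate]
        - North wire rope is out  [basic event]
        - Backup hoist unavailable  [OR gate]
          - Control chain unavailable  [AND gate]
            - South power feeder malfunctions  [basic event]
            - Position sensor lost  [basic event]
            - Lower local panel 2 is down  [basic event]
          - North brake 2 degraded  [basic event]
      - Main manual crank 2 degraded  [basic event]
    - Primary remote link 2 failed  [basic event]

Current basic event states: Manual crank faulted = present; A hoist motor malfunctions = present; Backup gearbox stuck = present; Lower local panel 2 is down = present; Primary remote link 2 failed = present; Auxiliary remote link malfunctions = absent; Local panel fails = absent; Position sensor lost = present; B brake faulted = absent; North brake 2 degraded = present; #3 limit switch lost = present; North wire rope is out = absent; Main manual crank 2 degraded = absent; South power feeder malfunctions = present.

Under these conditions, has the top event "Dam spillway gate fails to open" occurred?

No

Remote branch inoperative [OR]: B brake faulted=not, Manual crank faulted=occurs, Auxiliary remote link malfunctions=not → at least one input occurs → occurs.
Local branch fails [OR]: Local panel fails=not, Remote branch inoperative=occurs → at least one input occurs → occurs.
Hoist path unavailable [AND]: #3 limit switch lost=occurs, A hoist motor malfunctions=occurs, Backup gearbox stuck=occurs → all inputs occur → occurs.
Control chain unavailable [AND]: South power feeder malfunctions=occurs, Position sensor lost=occurs, Lower local panel 2 is down=occurs → all inputs occur → occurs.
Backup hoist unavailable [OR]: Control chain unavailable=occurs, North brake 2 degraded=occurs → at least one input occurs → occurs.
Power feed unavailable [OR]: North wire rope is out=not, Backup hoist unavailable=occurs → at least one input occurs → occurs.
Remote branch 2 unavailable [AND]: Power feed unavailable=occurs, Main manual crank 2 degraded=not → not all inputs occur → does not occur.
Local branch 2 unavailable [AND]: Remote branch 2 unavailable=not, Primary remote link 2 failed=occurs → not all inputs occur → does not occur.
Dam spillway gate fails to open [AND]: Local branch fails=occurs, Hoist path unavailable=occurs, Local branch 2 unavailable=not → not all inputs occur → does not occur.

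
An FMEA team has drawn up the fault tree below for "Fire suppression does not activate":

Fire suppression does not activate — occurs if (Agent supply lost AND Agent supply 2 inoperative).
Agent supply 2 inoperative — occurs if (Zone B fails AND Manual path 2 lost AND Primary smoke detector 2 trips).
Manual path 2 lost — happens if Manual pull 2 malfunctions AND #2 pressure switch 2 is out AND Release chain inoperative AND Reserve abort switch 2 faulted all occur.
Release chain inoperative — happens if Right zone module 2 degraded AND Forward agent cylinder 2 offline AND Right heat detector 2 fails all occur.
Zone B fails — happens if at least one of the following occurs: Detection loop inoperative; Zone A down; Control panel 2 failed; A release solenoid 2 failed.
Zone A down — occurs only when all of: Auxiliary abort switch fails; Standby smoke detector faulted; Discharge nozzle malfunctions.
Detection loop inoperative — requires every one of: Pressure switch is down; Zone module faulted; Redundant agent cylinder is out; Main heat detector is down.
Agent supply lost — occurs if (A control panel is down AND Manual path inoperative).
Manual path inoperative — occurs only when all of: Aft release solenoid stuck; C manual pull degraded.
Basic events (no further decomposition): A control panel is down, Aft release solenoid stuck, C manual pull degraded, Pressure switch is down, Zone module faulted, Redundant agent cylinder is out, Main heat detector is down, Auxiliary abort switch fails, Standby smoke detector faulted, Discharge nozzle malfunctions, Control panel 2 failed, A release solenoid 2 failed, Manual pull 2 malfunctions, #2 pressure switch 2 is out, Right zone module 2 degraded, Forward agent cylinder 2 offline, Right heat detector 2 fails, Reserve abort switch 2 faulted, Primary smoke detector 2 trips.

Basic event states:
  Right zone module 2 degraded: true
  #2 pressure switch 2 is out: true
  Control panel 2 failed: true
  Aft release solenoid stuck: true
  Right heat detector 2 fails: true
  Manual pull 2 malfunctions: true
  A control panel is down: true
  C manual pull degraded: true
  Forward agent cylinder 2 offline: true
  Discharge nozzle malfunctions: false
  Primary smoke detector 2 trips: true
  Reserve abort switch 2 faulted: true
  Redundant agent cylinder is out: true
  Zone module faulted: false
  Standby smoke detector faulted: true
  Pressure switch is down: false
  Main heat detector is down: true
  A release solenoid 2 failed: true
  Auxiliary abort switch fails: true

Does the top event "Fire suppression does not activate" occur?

Manual path inoperative [AND]: Aft release solenoid stuck=occurs, C manual pull degraded=occurs → all inputs occur → occurs.
Agent supply lost [AND]: A control panel is down=occurs, Manual path inoperative=occurs → all inputs occur → occurs.
Detection loop inoperative [AND]: Pressure switch is down=not, Zone module faulted=not, Redundant agent cylinder is out=occurs, Main heat detector is down=occurs → not all inputs occur → does not occur.
Zone A down [AND]: Auxiliary abort switch fails=occurs, Standby smoke detector faulted=occurs, Discharge nozzle malfunctions=not → not all inputs occur → does not occur.
Zone B fails [OR]: Detection loop inoperative=not, Zone A down=not, Control panel 2 failed=occurs, A release solenoid 2 failed=occurs → at least one input occurs → occurs.
Release chain inoperative [AND]: Right zone module 2 degraded=occurs, Forward agent cylinder 2 offline=occurs, Right heat detector 2 fails=occurs → all inputs occur → occurs.
Manual path 2 lost [AND]: Manual pull 2 malfunctions=occurs, #2 pressure switch 2 is out=occurs, Release chain inoperative=occurs, Reserve abort switch 2 faulted=occurs → all inputs occur → occurs.
Agent supply 2 inoperative [AND]: Zone B fails=occurs, Manual path 2 lost=occurs, Primary smoke detector 2 trips=occurs → all inputs occur → occurs.
Fire suppression does not activate [AND]: Agent supply lost=occurs, Agent supply 2 inoperative=occurs → all inputs occur → occurs.

Yes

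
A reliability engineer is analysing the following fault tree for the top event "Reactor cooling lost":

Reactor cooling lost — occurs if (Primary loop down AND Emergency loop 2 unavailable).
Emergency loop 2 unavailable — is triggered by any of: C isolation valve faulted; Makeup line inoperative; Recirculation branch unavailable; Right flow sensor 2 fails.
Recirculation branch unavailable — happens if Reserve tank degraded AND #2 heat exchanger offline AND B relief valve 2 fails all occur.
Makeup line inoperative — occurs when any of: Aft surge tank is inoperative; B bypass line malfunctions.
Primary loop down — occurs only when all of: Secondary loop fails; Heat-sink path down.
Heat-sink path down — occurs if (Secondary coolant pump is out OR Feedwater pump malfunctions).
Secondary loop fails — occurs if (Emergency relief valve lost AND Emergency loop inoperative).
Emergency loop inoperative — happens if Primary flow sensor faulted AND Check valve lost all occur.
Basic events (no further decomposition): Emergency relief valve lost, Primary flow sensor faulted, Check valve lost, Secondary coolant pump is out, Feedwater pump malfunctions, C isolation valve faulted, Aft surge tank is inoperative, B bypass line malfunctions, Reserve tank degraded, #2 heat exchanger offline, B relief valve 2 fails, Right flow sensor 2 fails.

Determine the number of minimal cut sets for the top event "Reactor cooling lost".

10

Emergency loop inoperative [AND]: one cut set from each child combined → 1 × 1 = 1 cut set(s).
Secondary loop fails [AND]: one cut set from each child combined → 1 × 1 = 1 cut set(s).
Heat-sink path down [OR]: union of children's cut sets → 2 cut set(s).
Primary loop down [AND]: one cut set from each child combined → 1 × 2 = 2 cut set(s).
Makeup line inoperative [OR]: union of children's cut sets → 2 cut set(s).
Recirculation branch unavailable [AND]: one cut set from each child combined → 1 × 1 × 1 = 1 cut set(s).
Emergency loop 2 unavailable [OR]: union of children's cut sets → 5 cut set(s).
Reactor cooling lost [AND]: one cut set from each child combined → 2 × 5 = 10 cut set(s).
Minimal cut sets: {C isolation valve faulted, Check valve lost, Emergency relief valve lost, Primary flow sensor faulted, Secondary coolant pump is out}; {Aft surge tank is inoperative, Check valve lost, Emergency relief valve lost, Primary flow sensor faulted, Secondary coolant pump is out}; {B bypass line malfunctions, Check valve lost, Emergency relief valve lost, Primary flow sensor faulted, Secondary coolant pump is out}; {#2 heat exchanger offline, B relief valve 2 fails, Check valve lost, Emergency relief valve lost, Primary flow sensor faulted, Reserve tank degraded, Secondary coolant pump is out}; {Check valve lost, Emergency relief valve lost, Primary flow sensor faulted, Right flow sensor 2 fails, Secondary coolant pump is out}; {C isolation valve faulted, Check valve lost, Emergency relief valve lost, Feedwater pump malfunctions, Primary flow sensor faulted}; {Aft surge tank is inoperative, Check valve lost, Emergency relief valve lost, Feedwater pump malfunctions, Primary flow sensor faulted}; {B bypass line malfunctions, Check valve lost, Emergency relief valve lost, Feedwater pump malfunctions, Primary flow sensor faulted}; {#2 heat exchanger offline, B relief valve 2 fails, Check valve lost, Emergency relief valve lost, Feedwater pump malfunctions, Primary flow sensor faulted, Reserve tank degraded}; {Check valve lost, Emergency relief valve lost, Feedwater pump malfunctions, Primary flow sensor faulted, Right flow sensor 2 fails}.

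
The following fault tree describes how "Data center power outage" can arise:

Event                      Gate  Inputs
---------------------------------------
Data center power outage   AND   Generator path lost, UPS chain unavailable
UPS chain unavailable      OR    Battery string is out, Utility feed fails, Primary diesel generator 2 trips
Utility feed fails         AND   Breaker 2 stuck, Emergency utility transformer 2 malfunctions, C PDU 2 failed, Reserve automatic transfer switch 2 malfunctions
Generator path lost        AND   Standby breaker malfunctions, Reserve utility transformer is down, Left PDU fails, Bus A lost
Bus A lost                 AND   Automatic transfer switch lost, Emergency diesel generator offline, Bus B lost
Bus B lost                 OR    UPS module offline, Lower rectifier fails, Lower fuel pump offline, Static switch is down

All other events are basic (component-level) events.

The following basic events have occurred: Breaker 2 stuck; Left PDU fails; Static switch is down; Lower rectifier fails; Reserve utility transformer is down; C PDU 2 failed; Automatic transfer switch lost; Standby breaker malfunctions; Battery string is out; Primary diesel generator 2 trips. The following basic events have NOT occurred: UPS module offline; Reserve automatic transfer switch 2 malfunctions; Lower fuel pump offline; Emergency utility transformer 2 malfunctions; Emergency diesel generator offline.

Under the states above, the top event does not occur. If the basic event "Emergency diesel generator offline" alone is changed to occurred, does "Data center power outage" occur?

Counterfactual: set "Emergency diesel generator offline" to occurred.
Bus B lost [OR]: UPS module offline=not, Lower rectifier fails=occurs, Lower fuel pump offline=not, Static switch is down=occurs → at least one input occurs → occurs.
Bus A lost [AND]: Automatic transfer switch lost=occurs, Emergency diesel generator offline=occurs, Bus B lost=occurs → all inputs occur → occurs.
Generator path lost [AND]: Standby breaker malfunctions=occurs, Reserve utility transformer is down=occurs, Left PDU fails=occurs, Bus A lost=occurs → all inputs occur → occurs.
Utility feed fails [AND]: Breaker 2 stuck=occurs, Emergency utility transformer 2 malfunctions=not, C PDU 2 failed=occurs, Reserve automatic transfer switch 2 malfunctions=not → not all inputs occur → does not occur.
UPS chain unavailable [OR]: Battery string is out=occurs, Utility feed fails=not, Primary diesel generator 2 trips=occurs → at least one input occurs → occurs.
Data center power outage [AND]: Generator path lost=occurs, UPS chain unavailable=occurs → all inputs occur → occurs.

Yes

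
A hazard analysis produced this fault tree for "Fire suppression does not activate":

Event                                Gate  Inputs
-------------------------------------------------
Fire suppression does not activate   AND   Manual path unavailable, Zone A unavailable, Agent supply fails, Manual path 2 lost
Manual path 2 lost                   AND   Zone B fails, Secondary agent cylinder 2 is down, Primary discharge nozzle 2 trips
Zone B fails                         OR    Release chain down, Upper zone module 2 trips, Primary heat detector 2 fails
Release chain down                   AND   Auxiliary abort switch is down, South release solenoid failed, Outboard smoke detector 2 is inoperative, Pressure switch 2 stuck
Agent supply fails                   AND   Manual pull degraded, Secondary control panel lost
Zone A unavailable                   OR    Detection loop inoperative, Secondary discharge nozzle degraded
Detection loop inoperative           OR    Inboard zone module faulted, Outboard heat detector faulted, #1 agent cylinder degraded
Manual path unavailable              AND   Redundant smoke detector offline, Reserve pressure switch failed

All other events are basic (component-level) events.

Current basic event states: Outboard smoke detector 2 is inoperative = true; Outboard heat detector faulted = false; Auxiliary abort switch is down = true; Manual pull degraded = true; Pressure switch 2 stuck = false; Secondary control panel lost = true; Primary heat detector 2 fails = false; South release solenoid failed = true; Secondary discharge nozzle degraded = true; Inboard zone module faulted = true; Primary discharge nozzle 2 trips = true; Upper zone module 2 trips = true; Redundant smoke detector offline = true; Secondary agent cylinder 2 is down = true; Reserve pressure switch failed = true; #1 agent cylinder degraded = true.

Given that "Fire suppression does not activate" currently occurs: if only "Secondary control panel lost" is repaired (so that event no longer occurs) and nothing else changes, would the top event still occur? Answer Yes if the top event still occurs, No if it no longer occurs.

No

Counterfactual: set "Secondary control panel lost" to not occurred.
Manual path unavailable [AND]: Redundant smoke detector offline=occurs, Reserve pressure switch failed=occurs → all inputs occur → occurs.
Detection loop inoperative [OR]: Inboard zone module faulted=occurs, Outboard heat detector faulted=not, #1 agent cylinder degraded=occurs → at least one input occurs → occurs.
Zone A unavailable [OR]: Detection loop inoperative=occurs, Secondary discharge nozzle degraded=occurs → at least one input occurs → occurs.
Agent supply fails [AND]: Manual pull degraded=occurs, Secondary control panel lost=not → not all inputs occur → does not occur.
Release chain down [AND]: Auxiliary abort switch is down=occurs, South release solenoid failed=occurs, Outboard smoke detector 2 is inoperative=occurs, Pressure switch 2 stuck=not → not all inputs occur → does not occur.
Zone B fails [OR]: Release chain down=not, Upper zone module 2 trips=occurs, Primary heat detector 2 fails=not → at least one input occurs → occurs.
Manual path 2 lost [AND]: Zone B fails=occurs, Secondary agent cylinder 2 is down=occurs, Primary discharge nozzle 2 trips=occurs → all inputs occur → occurs.
Fire suppression does not activate [AND]: Manual path unavailable=occurs, Zone A unavailable=occurs, Agent supply fails=not, Manual path 2 lost=occurs → not all inputs occur → does not occur.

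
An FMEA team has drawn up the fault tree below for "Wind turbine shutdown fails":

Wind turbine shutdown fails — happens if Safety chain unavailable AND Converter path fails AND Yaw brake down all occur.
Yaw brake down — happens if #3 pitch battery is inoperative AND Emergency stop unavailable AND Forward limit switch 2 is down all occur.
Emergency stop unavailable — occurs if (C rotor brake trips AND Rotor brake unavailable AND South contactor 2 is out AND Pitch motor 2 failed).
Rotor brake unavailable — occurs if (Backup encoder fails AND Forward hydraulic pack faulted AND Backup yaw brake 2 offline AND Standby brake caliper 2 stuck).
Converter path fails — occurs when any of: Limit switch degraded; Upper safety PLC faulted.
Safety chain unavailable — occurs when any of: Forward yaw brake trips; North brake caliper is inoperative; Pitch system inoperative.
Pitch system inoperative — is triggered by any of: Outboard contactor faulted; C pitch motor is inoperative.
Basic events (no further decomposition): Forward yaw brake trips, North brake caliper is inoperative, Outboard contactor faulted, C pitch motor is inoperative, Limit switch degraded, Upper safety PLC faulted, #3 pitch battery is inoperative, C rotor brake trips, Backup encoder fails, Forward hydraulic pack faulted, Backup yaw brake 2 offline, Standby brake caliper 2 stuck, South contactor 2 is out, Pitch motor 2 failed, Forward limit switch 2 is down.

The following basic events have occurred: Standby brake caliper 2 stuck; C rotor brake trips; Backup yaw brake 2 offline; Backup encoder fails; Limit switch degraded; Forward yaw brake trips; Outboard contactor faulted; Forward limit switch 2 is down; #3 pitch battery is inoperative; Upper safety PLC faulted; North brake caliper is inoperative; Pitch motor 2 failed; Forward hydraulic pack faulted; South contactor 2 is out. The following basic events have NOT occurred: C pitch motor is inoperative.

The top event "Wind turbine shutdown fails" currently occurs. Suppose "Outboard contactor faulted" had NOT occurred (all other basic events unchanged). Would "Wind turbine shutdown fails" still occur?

Counterfactual: set "Outboard contactor faulted" to not occurred.
Pitch system inoperative [OR]: Outboard contactor faulted=not, C pitch motor is inoperative=not → no input occurs → does not occur.
Safety chain unavailable [OR]: Forward yaw brake trips=occurs, North brake caliper is inoperative=occurs, Pitch system inoperative=not → at least one input occurs → occurs.
Converter path fails [OR]: Limit switch degraded=occurs, Upper safety PLC faulted=occurs → at least one input occurs → occurs.
Rotor brake unavailable [AND]: Backup encoder fails=occurs, Forward hydraulic pack faulted=occurs, Backup yaw brake 2 offline=occurs, Standby brake caliper 2 stuck=occurs → all inputs occur → occurs.
Emergency stop unavailable [AND]: C rotor brake trips=occurs, Rotor brake unavailable=occurs, South contactor 2 is out=occurs, Pitch motor 2 failed=occurs → all inputs occur → occurs.
Yaw brake down [AND]: #3 pitch battery is inoperative=occurs, Emergency stop unavailable=occurs, Forward limit switch 2 is down=occurs → all inputs occur → occurs.
Wind turbine shutdown fails [AND]: Safety chain unavailable=occurs, Converter path fails=occurs, Yaw brake down=occurs → all inputs occur → occurs.

Yes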